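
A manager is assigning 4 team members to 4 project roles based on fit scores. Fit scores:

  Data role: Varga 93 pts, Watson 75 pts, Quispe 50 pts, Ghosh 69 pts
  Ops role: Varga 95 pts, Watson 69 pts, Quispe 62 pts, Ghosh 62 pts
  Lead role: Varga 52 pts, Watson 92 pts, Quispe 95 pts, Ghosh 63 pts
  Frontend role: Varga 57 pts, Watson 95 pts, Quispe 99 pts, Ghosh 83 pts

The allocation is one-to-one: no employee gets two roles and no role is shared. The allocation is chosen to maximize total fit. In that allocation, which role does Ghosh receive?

Ghosh receives Data role.

This is the linear assignment problem.
Optimal: Varga→Ops role (95 pts), Watson→Lead role (92 pts), Quispe→Frontend role (99 pts), Ghosh→Data role (69 pts) — total 95+92+99+69 = 355 pts.
Row-greedy (each employee in turn takes its best remaining role) gives 354 pts, worse by 1.
Next-best assignment: Varga→Ops role, Watson→Frontend role, Quispe→Lead role, Ghosh→Data role = 354 pts.
No other one-to-one assignment exceeds 355 pts.
Ghosh's own top role is Frontend role (83 pts), but forcing Ghosh→Frontend role and reassigning the rest optimally gives only 348 pts — worse by 7.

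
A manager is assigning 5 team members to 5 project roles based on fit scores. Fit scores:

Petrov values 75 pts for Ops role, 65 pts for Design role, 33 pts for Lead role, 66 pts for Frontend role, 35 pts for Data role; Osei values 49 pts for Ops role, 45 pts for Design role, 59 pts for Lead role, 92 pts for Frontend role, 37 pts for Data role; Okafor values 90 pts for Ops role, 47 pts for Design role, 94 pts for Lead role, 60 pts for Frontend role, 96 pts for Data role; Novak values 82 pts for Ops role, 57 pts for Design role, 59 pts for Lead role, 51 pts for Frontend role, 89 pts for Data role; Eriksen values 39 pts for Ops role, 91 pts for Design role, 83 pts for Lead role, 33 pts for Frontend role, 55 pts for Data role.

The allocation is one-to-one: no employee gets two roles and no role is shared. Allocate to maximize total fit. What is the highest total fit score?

Optimal: Petrov→Ops role (75 pts), Osei→Frontend role (92 pts), Okafor→Lead role (94 pts), Novak→Data role (89 pts), Eriksen→Design role (91 pts) — total 75+92+94+89+91 = 441 pts.
Column-greedy (each role in turn goes to its best remaining employee) gives 395 pts, worse by 46.
Next-best assignment: Petrov→Design role, Osei→Frontend role, Okafor→Ops role, Novak→Data role, Eriksen→Lead role = 419 pts.
Swapping Eriksen↔Novak (Eriksen→Data role 55 pts, Novak→Design role 57 pts) loses 68.

Maximum total: 441 pts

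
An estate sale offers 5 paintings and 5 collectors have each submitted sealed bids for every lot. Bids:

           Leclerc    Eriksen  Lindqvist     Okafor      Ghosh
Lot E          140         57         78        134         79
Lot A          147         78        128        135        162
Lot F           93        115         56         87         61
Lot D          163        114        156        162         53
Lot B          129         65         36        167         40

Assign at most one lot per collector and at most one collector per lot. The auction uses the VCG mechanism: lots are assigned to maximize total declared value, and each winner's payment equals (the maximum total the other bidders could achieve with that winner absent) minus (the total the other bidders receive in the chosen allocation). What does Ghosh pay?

Efficient allocation: Leclerc→Lot E ($140), Eriksen→Lot F ($115), Lindqvist→Lot D ($156), Okafor→Lot B ($167), Ghosh→Lot A ($162); total welfare W = $740.
Ghosh receives Lot A at value $162, so the others get W − 162 = $578.
Without Ghosh: best allocation of the remaining 4 bidders over all 5 lots is Leclerc→Lot A ($147), Eriksen→Lot F ($115), Lindqvist→Lot D ($156), Okafor→Lot B ($167), total $585.
VCG payment = (others' best without Ghosh) − (others' welfare with Ghosh) = 585 − 578 = $7.

Ghosh pays $7.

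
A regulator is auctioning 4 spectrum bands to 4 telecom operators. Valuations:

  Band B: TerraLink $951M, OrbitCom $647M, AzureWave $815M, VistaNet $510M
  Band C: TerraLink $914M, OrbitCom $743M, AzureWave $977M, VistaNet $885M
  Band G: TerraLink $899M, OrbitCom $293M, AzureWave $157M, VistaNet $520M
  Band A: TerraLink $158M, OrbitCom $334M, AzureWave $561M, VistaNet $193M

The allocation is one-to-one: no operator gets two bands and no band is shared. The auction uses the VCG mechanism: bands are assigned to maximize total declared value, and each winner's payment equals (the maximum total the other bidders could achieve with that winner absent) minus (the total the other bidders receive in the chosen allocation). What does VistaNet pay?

Efficient allocation: TerraLink→Band G ($899M), OrbitCom→Band B ($647M), AzureWave→Band A ($561M), VistaNet→Band C ($885M); total welfare W = $2992M.
VistaNet receives Band C at value $885M, so the others get W − 885 = $2107M.
Without VistaNet: best allocation of the remaining 3 bidders over all 4 bands is TerraLink→Band G ($899M), OrbitCom→Band B ($647M), AzureWave→Band C ($977M), total $2523M.
VCG payment = (others' best without VistaNet) − (others' welfare with VistaNet) = 2523 − 2107 = $416M.

VistaNet pays $416M.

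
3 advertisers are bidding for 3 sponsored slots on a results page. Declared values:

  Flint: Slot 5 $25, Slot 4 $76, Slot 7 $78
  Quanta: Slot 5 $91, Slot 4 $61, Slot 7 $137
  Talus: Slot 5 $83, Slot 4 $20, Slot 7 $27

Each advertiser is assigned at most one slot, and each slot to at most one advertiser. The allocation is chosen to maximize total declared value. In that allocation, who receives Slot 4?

Optimal: Flint→Slot 4 ($76), Quanta→Slot 7 ($137), Talus→Slot 5 ($83) — total 76+137+83 = $296.
Column-greedy (each slot in turn goes to its best remaining advertiser) gives $194, worse by 102.
Next-best assignment: Flint→Slot 7, Quanta→Slot 4, Talus→Slot 5 = $222.
Flint's own top slot is Slot 7 ($78), but forcing Flint→Slot 7 and reassigning the rest optimally gives only $222 — worse by 74.

Flint receives Slot 4.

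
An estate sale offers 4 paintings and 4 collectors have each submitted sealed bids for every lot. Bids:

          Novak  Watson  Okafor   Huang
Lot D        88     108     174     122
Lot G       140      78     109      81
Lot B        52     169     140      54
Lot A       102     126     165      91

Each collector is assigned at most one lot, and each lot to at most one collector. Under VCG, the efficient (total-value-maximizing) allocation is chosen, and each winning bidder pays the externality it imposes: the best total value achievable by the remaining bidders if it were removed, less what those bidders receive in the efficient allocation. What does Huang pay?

Efficient allocation: Novak→Lot G ($140), Watson→Lot B ($169), Okafor→Lot A ($165), Huang→Lot D ($122); total welfare W = $596.
Huang receives Lot D at value $122, so the others get W − 122 = $474.
Without Huang: best allocation of the remaining 3 bidders over all 4 lots is Novak→Lot G ($140), Watson→Lot B ($169), Okafor→Lot D ($174), total $483.
VCG payment = (others' best without Huang) − (others' welfare with Huang) = 483 − 474 = $9.

Huang pays $9.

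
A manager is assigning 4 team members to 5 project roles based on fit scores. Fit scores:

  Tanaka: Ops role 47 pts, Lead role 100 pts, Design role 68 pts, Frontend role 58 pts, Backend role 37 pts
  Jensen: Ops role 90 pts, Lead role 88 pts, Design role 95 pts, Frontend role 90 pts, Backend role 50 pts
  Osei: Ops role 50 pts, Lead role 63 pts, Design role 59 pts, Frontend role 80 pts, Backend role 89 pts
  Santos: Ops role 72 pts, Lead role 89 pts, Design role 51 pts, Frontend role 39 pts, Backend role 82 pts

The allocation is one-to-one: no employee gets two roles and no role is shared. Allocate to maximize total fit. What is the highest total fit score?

Optimal: Tanaka→Lead role (100 pts), Jensen→Design role (95 pts), Osei→Frontend role (80 pts), Santos→Backend role (82 pts) — total 100+95+80+82 = 357 pts.
Next-best assignment: Tanaka→Lead role, Jensen→Design role, Osei→Backend role, Santos→Ops role = 356 pts.
Swapping Jensen↔Osei (Jensen→Frontend role 90 pts, Osei→Design role 59 pts) loses 26.
Every other assignment is strictly worse.

Maximum total: 357 pts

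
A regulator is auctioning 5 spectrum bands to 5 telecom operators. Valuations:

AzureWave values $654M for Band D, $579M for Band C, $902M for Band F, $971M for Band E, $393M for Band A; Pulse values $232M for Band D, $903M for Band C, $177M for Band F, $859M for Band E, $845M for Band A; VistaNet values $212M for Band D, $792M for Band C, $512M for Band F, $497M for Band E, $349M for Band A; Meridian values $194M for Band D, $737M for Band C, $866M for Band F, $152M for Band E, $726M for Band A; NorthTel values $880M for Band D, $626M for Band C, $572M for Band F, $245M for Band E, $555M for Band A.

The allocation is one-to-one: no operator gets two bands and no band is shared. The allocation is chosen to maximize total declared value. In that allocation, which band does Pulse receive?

Pulse receives Band A.

Optimal: AzureWave→Band E ($971M), Pulse→Band A ($845M), VistaNet→Band C ($792M), Meridian→Band F ($866M), NorthTel→Band D ($880M) — total 971+845+792+866+880 = $4354M.
Row-greedy (each operator in turn takes its best remaining band) gives $3992M, worse by 362.
Next-best assignment: AzureWave→Band F, Pulse→Band E, VistaNet→Band C, Meridian→Band A, NorthTel→Band D = $4159M.
Pulse's own top band is Band C ($903M), but forcing Pulse→Band C and reassigning the rest optimally gives only $3992M — worse by 362.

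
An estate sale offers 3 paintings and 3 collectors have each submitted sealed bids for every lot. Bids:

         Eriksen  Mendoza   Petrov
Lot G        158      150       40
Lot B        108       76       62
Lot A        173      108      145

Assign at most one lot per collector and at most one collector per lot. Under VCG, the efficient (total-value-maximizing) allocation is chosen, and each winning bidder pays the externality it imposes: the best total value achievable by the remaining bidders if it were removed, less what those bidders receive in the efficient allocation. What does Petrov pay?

Petrov pays $65.

Efficient allocation: Eriksen→Lot B ($108), Mendoza→Lot G ($150), Petrov→Lot A ($145); total welfare W = $403.
Petrov receives Lot A at value $145, so the others get W − 145 = $258.
Without Petrov: best allocation of the remaining 2 bidders over all 3 lots is Eriksen→Lot A ($173), Mendoza→Lot G ($150), total $323.
VCG payment = (others' best without Petrov) − (others' welfare with Petrov) = 323 − 258 = $65.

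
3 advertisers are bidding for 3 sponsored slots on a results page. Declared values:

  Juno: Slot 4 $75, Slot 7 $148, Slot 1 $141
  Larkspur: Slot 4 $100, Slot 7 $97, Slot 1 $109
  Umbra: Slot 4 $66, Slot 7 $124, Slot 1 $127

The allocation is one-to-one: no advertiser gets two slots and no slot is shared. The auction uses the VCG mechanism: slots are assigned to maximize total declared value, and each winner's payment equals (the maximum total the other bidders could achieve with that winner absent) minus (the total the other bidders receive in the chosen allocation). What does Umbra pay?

Efficient allocation: Juno→Slot 7 ($148), Larkspur→Slot 4 ($100), Umbra→Slot 1 ($127); total welfare W = $375.
Umbra receives Slot 1 at value $127, so the others get W − 127 = $248.
Without Umbra: best allocation of the remaining 2 bidders over all 3 slots is Juno→Slot 7 ($148), Larkspur→Slot 1 ($109), total $257.
VCG payment = (others' best without Umbra) − (others' welfare with Umbra) = 257 − 248 = $9.

Umbra pays $9.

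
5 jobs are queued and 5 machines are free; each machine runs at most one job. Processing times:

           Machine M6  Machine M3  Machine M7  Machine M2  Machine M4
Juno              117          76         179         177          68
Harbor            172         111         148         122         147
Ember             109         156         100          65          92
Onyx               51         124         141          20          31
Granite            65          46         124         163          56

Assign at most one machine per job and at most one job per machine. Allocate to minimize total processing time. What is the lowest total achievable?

Optimal: Juno→Machine M4 (68 min), Harbor→Machine M3 (111 min), Ember→Machine M7 (100 min), Onyx→Machine M2 (20 min), Granite→Machine M6 (65 min) — total 68+111+100+20+65 = 364 min.
Row-greedy (each job in turn takes its cheapest remaining machine) gives 419 min, worse by 55.
Next-best assignment: Juno→Machine M4, Harbor→Machine M7, Ember→Machine M2, Onyx→Machine M6, Granite→Machine M3 = 378 min.
Every other assignment is strictly worse.

Min total: 364 min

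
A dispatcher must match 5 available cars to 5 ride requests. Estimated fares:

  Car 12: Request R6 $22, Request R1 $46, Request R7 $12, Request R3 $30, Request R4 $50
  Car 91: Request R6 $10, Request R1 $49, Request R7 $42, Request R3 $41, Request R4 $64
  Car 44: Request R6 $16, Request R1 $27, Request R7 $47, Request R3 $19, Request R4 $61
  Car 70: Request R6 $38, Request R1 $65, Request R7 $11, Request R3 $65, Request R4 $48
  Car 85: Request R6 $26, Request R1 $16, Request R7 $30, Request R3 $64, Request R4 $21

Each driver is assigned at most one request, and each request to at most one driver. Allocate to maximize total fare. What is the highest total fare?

This is the linear assignment problem.
Optimal: Car 12→Request R6 ($22), Car 91→Request R4 ($64), Car 44→Request R7 ($47), Car 70→Request R1 ($65), Car 85→Request R3 ($64) — total 22+64+47+65+64 = $262.
Next-best assignment: Car 12→Request R1, Car 91→Request R4, Car 44→Request R7, Car 70→Request R6, Car 85→Request R3 = $259.

Maximum total: $262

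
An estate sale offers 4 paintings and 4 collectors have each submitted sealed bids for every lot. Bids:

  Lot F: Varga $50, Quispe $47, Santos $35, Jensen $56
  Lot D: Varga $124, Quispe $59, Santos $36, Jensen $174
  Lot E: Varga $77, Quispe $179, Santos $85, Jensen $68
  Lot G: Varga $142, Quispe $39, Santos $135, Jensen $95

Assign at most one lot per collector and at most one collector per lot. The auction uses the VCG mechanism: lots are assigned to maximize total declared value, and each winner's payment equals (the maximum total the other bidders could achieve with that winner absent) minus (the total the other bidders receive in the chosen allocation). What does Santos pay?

Efficient allocation: Varga→Lot F ($50), Quispe→Lot E ($179), Santos→Lot G ($135), Jensen→Lot D ($174); total welfare W = $538.
Santos receives Lot G at value $135, so the others get W − 135 = $403.
Without Santos: best allocation of the remaining 3 bidders over all 4 lots is Varga→Lot G ($142), Quispe→Lot E ($179), Jensen→Lot D ($174), total $495.
VCG payment = (others' best without Santos) − (others' welfare with Santos) = 495 − 403 = $92.

Santos pays $92.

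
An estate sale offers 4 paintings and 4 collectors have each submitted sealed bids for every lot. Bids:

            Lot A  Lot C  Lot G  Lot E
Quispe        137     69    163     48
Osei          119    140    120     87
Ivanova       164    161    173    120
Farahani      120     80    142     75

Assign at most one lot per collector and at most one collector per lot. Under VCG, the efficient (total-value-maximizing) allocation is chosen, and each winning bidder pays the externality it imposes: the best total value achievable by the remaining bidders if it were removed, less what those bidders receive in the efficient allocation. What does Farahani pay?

Farahani pays $44.

Efficient allocation: Quispe→Lot G ($163), Osei→Lot C ($140), Ivanova→Lot E ($120), Farahani→Lot A ($120); total welfare W = $543.
Farahani receives Lot A at value $120, so the others get W − 120 = $423.
Without Farahani: best allocation of the remaining 3 bidders over all 4 lots is Quispe→Lot G ($163), Osei→Lot C ($140), Ivanova→Lot A ($164), total $467.
VCG payment = (others' best without Farahani) − (others' welfare with Farahani) = 467 − 423 = $44.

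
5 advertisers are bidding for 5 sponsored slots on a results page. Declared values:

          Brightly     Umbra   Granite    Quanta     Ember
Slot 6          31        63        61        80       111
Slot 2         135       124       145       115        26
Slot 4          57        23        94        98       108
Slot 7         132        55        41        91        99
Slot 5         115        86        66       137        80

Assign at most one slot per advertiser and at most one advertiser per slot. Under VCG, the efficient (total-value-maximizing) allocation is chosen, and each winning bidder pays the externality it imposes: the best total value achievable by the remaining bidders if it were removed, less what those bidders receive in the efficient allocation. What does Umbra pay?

Efficient allocation: Brightly→Slot 7 ($132), Umbra→Slot 2 ($124), Granite→Slot 4 ($94), Quanta→Slot 5 ($137), Ember→Slot 6 ($111); total welfare W = $598.
Umbra receives Slot 2 at value $124, so the others get W − 124 = $474.
Without Umbra: best allocation of the remaining 4 bidders over all 5 slots is Brightly→Slot 7 ($132), Granite→Slot 2 ($145), Quanta→Slot 5 ($137), Ember→Slot 6 ($111), total $525.
VCG payment = (others' best without Umbra) − (others' welfare with Umbra) = 525 − 474 = $51.

Umbra pays $51.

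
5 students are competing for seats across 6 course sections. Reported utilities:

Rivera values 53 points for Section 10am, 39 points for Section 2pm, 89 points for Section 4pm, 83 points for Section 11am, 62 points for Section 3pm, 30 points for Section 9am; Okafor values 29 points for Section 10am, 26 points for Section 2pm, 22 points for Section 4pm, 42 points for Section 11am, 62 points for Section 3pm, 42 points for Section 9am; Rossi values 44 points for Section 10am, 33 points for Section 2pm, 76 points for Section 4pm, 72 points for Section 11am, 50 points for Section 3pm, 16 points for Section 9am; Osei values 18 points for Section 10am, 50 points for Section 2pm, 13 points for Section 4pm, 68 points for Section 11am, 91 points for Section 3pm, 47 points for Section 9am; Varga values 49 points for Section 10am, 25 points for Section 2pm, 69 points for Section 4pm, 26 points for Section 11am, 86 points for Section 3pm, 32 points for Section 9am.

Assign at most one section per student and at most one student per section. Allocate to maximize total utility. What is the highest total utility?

This is a one-to-one assignment (maximum-weight bipartite matching).
Optimal: Rivera→Section 4pm (89 points), Okafor→Section 9am (42 points), Rossi→Section 11am (72 points), Osei→Section 3pm (91 points), Varga→Section 10am (49 points) — total 89+42+72+91+49 = 343 points.
Column-greedy (each section in turn goes to its best remaining student) gives 307 points, worse by 36.

Max total: 343 points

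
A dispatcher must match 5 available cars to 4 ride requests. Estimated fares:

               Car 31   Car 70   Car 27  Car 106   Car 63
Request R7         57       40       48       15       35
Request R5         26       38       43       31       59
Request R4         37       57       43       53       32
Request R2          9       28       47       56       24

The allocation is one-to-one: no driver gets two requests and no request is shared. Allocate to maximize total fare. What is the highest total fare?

Maximum total: $229

Optimal: Car 31→Request R7 ($57), Car 63→Request R5 ($59), Car 70→Request R4 ($57), Car 106→Request R2 ($56) — total 57+59+57+56 = $229.
Row-greedy (each driver in turn takes its best remaining request) gives $192, worse by 37.
No other one-to-one assignment exceeds $229.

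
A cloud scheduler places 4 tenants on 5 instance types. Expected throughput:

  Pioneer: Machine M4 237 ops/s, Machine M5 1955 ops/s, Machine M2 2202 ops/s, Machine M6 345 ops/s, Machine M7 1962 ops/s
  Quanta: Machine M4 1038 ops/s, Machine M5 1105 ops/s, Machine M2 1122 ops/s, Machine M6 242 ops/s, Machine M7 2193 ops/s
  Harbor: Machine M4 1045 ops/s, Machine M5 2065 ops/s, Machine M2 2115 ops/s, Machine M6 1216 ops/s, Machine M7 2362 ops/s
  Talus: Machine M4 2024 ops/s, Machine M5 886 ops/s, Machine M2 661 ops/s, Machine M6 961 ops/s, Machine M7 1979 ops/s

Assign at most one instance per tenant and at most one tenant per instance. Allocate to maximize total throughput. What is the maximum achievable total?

Max total: 8484 ops/s

Optimal: Pioneer→Machine M2 (2202 ops/s), Quanta→Machine M7 (2193 ops/s), Harbor→Machine M5 (2065 ops/s), Talus→Machine M4 (2024 ops/s) — total 2202+2193+2065+2024 = 8484 ops/s.
Column-greedy (each instance in turn goes to its best remaining tenant) gives 6533 ops/s, worse by 1951.
Next-best assignment: Pioneer→Machine M5, Quanta→Machine M7, Harbor→Machine M2, Talus→Machine M4 = 8287 ops/s.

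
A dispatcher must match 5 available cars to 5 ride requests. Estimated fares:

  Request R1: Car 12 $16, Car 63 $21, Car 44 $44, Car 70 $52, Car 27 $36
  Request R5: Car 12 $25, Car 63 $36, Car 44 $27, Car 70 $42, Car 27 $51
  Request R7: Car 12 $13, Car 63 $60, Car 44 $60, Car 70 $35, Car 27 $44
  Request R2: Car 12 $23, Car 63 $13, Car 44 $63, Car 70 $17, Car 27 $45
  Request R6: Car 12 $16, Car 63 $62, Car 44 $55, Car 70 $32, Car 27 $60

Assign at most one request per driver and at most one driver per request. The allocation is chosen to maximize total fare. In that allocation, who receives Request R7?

Optimal: Car 12→Request R5 ($25), Car 63→Request R7 ($60), Car 44→Request R2 ($63), Car 70→Request R1 ($52), Car 27→Request R6 ($60) — total 25+60+63+52+60 = $260.
Next-best assignment: Car 12→Request R2, Car 63→Request R6, Car 44→Request R7, Car 70→Request R1, Car 27→Request R5 = $248.
No other one-to-one assignment exceeds $260.
Car 63's own top request is Request R6 ($62), but forcing Car 63→Request R6 and reassigning the rest optimally gives only $248 — worse by 12.

Car 63 receives Request R7.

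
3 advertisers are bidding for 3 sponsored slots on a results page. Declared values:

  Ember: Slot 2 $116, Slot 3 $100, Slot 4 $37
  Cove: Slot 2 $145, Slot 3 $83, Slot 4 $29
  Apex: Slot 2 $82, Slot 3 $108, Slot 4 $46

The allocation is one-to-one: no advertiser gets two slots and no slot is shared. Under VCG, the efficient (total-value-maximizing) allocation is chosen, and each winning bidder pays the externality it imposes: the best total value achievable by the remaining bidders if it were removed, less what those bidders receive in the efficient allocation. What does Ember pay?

Efficient allocation: Ember→Slot 3 ($100), Cove→Slot 2 ($145), Apex→Slot 4 ($46); total welfare W = $291.
Ember receives Slot 3 at value $100, so the others get W − 100 = $191.
Without Ember: best allocation of the remaining 2 bidders over all 3 slots is Cove→Slot 2 ($145), Apex→Slot 3 ($108), total $253.
VCG payment = (others' best without Ember) − (others' welfare with Ember) = 253 − 191 = $62.

Ember pays $62.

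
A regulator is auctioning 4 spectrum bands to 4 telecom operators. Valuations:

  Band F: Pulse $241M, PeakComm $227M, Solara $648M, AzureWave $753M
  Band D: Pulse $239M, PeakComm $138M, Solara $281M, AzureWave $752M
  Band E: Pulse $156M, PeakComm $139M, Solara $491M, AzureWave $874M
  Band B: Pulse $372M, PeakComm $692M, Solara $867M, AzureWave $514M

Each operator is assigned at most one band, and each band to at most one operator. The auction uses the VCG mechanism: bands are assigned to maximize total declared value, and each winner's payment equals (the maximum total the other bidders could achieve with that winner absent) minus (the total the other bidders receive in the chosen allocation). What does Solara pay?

Solara pays $2M.

Efficient allocation: Pulse→Band D ($239M), PeakComm→Band B ($692M), Solara→Band F ($648M), AzureWave→Band E ($874M); total welfare W = $2453M.
Solara receives Band F at value $648M, so the others get W − 648 = $1805M.
Without Solara: best allocation of the remaining 3 bidders over all 4 bands is Pulse→Band F ($241M), PeakComm→Band B ($692M), AzureWave→Band E ($874M), total $1807M.
VCG payment = (others' best without Solara) − (others' welfare with Solara) = 1807 − 1805 = $2M.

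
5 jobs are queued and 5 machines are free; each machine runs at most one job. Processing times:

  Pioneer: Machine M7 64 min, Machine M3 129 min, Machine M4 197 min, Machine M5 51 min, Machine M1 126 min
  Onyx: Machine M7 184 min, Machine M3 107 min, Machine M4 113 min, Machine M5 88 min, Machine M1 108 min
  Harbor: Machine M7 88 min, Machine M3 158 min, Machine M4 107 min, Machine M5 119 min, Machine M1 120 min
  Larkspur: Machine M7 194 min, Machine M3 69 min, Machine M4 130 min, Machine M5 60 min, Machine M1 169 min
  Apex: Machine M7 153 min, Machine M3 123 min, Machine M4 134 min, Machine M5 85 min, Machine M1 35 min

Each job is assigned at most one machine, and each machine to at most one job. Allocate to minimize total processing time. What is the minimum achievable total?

Optimal: Pioneer→Machine M5 (51 min), Onyx→Machine M4 (113 min), Harbor→Machine M7 (88 min), Larkspur→Machine M3 (69 min), Apex→Machine M1 (35 min) — total 51+113+88+69+35 = 356 min.
Row-greedy (each job in turn takes its cheapest remaining machine) gives 411 min, worse by 55.
No other one-to-one assignment undercuts 356 min.

Min total: 356 min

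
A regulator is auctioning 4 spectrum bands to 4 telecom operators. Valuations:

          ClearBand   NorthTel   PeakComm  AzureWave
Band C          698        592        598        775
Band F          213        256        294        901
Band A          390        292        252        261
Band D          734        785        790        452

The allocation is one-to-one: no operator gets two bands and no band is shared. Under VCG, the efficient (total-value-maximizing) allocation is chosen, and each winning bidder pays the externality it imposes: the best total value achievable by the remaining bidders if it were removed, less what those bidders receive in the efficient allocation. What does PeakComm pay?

PeakComm pays $493M.

Efficient allocation: ClearBand→Band C ($698M), NorthTel→Band A ($292M), PeakComm→Band D ($790M), AzureWave→Band F ($901M); total welfare W = $2681M.
PeakComm receives Band D at value $790M, so the others get W − 790 = $1891M.
Without PeakComm: best allocation of the remaining 3 bidders over all 4 bands is ClearBand→Band C ($698M), NorthTel→Band D ($785M), AzureWave→Band F ($901M), total $2384M.
VCG payment = (others' best without PeakComm) − (others' welfare with PeakComm) = 2384 − 1891 = $493M.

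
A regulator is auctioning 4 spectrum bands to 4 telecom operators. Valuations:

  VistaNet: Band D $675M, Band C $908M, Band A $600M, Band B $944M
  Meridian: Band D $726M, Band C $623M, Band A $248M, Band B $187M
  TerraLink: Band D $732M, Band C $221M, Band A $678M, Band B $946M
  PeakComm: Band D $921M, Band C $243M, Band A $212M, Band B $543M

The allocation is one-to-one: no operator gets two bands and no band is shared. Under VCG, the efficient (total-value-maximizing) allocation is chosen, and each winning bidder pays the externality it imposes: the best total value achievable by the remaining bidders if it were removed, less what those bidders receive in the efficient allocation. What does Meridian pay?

Efficient allocation: VistaNet→Band B ($944M), Meridian→Band C ($623M), TerraLink→Band A ($678M), PeakComm→Band D ($921M); total welfare W = $3166M.
Meridian receives Band C at value $623M, so the others get W − 623 = $2543M.
Without Meridian: best allocation of the remaining 3 bidders over all 4 bands is VistaNet→Band C ($908M), TerraLink→Band B ($946M), PeakComm→Band D ($921M), total $2775M.
VCG payment = (others' best without Meridian) − (others' welfare with Meridian) = 2775 − 2543 = $232M.

Meridian pays $232M.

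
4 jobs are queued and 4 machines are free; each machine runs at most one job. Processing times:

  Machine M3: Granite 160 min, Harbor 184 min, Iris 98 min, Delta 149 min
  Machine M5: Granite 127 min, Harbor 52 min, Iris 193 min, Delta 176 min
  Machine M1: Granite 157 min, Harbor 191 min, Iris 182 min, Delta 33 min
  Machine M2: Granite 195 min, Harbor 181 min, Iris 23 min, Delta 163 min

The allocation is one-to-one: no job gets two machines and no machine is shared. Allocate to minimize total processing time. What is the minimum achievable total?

Min total: 268 min

Optimal: Granite→Machine M3 (160 min), Harbor→Machine M5 (52 min), Iris→Machine M2 (23 min), Delta→Machine M1 (33 min) — total 160+52+23+33 = 268 min.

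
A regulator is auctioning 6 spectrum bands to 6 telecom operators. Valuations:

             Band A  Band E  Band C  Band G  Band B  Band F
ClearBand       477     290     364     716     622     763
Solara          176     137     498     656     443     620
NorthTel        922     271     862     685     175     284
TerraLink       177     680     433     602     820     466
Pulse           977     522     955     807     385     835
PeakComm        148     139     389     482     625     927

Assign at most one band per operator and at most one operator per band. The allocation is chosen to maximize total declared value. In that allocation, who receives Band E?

This is a one-to-one assignment (maximum-weight bipartite matching).
Optimal: ClearBand→Band B ($622M), Solara→Band G ($656M), NorthTel→Band A ($922M), TerraLink→Band E ($680M), Pulse→Band C ($955M), PeakComm→Band F ($927M) — total 622+656+922+680+955+927 = $4762M.
Row-greedy (each operator in turn takes its best remaining band) gives $4255M, worse by 507.
Next-best assignment: ClearBand→Band B, Solara→Band G, NorthTel→Band C, TerraLink→Band E, Pulse→Band A, PeakComm→Band F = $4724M.
TerraLink's own top band is Band B ($820M), but forcing TerraLink→Band B and reassigning the rest optimally gives only $4570M — worse by 192.

TerraLink receives Band E.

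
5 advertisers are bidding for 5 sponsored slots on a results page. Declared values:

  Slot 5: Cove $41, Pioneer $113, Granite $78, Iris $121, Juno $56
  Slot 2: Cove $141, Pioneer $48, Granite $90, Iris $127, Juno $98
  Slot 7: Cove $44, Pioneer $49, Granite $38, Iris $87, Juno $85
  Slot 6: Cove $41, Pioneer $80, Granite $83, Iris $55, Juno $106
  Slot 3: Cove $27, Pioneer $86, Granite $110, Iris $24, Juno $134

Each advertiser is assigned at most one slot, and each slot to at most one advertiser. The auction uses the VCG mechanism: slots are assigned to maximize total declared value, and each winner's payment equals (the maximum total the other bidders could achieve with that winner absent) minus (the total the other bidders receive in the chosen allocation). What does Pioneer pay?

Efficient allocation: Cove→Slot 2 ($141), Pioneer→Slot 5 ($113), Granite→Slot 6 ($83), Iris→Slot 7 ($87), Juno→Slot 3 ($134); total welfare W = $558.
Pioneer receives Slot 5 at value $113, so the others get W − 113 = $445.
Without Pioneer: best allocation of the remaining 4 bidders over all 5 slots is Cove→Slot 2 ($141), Granite→Slot 6 ($83), Iris→Slot 5 ($121), Juno→Slot 3 ($134), total $479.
VCG payment = (others' best without Pioneer) − (others' welfare with Pioneer) = 479 − 445 = $34.

Pioneer pays $34.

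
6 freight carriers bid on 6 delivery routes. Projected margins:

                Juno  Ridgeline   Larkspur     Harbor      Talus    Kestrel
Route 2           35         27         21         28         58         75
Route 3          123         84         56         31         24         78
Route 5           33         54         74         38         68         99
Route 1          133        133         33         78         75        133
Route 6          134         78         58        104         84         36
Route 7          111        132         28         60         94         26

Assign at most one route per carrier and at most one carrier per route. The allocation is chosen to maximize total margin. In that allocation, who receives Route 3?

Juno receives Route 3.

Optimal: Juno→Route 3 ($123k), Ridgeline→Route 7 ($132k), Larkspur→Route 5 ($74k), Harbor→Route 6 ($104k), Talus→Route 2 ($58k), Kestrel→Route 1 ($133k) — total 123+132+74+104+58+133 = $624k.
Row-greedy (each carrier in turn takes its best remaining route) gives $537k, worse by 87.
Swapping Juno↔Ridgeline (Juno→Route 7 $111k, Ridgeline→Route 3 $84k) loses 60.
Juno's own top route is Route 6 ($134k), but forcing Juno→Route 6 and reassigning the rest optimally gives only $562k — worse by 62.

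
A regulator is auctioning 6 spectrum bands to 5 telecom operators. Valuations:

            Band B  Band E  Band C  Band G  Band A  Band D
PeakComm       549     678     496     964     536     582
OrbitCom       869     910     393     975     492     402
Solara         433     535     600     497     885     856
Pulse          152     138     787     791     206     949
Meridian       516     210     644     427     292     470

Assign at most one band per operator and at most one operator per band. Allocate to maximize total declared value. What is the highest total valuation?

Maximum total: $4352M

Treat this as an assignment problem: match each operator to one band.
Optimal: PeakComm→Band G ($964M), OrbitCom→Band E ($910M), Solara→Band A ($885M), Pulse→Band D ($949M), Meridian→Band C ($644M) — total 964+910+885+949+644 = $4352M.
Column-greedy (each band in turn goes to its best remaining operator) gives $3123M, worse by 1229.
Swapping Solara↔PeakComm (Solara→Band G $497M, PeakComm→Band A $536M) loses 816.
No other one-to-one assignment exceeds $4352M.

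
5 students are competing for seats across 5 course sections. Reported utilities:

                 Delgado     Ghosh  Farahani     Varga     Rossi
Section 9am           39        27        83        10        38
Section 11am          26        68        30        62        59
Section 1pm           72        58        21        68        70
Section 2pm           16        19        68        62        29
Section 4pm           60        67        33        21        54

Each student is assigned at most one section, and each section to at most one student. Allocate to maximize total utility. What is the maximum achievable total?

Max total: 343 points

Optimal: Delgado→Section 1pm (72 points), Ghosh→Section 4pm (67 points), Farahani→Section 9am (83 points), Varga→Section 2pm (62 points), Rossi→Section 11am (59 points) — total 72+67+83+62+59 = 343 points.
Row-greedy (each student in turn takes its best remaining section) gives 339 points, worse by 4.
Swapping Rossi↔Varga (Rossi→Section 2pm 29 points, Varga→Section 11am 62 points) loses 30.
Checked against all permutations: 343 points is optimal.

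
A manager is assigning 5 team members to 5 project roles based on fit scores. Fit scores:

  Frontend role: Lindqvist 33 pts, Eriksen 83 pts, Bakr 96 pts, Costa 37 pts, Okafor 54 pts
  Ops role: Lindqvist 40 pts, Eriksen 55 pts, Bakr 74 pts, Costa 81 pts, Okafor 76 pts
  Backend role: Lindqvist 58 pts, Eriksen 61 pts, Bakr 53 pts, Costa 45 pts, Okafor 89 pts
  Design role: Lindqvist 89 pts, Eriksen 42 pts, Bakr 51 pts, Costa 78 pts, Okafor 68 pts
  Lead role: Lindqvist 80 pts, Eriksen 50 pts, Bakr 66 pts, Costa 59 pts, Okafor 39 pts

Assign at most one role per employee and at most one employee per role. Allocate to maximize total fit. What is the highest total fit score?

Optimal: Lindqvist→Design role (89 pts), Eriksen→Frontend role (83 pts), Bakr→Lead role (66 pts), Costa→Ops role (81 pts), Okafor→Backend role (89 pts) — total 89+83+66+81+89 = 408 pts.
Column-greedy (each role in turn goes to its best remaining employee) gives 405 pts, worse by 3.
Swapping Lindqvist↔Eriksen (Lindqvist→Frontend role 33 pts, Eriksen→Design role 42 pts) loses 97.
No other one-to-one assignment exceeds 408 pts.

Max total: 408 pts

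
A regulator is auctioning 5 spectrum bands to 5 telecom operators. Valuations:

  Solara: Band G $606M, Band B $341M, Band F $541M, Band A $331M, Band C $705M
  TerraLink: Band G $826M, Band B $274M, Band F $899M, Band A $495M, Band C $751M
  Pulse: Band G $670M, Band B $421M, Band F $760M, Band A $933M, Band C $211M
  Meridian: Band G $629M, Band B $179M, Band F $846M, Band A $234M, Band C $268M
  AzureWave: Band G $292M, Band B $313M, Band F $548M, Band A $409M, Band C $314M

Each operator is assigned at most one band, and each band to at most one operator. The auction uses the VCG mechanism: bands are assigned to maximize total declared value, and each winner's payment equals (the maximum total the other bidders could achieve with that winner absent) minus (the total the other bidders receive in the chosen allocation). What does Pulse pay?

Efficient allocation: Solara→Band C ($705M), TerraLink→Band G ($826M), Pulse→Band A ($933M), Meridian→Band F ($846M), AzureWave→Band B ($313M); total welfare W = $3623M.
Pulse receives Band A at value $933M, so the others get W − 933 = $2690M.
Without Pulse: best allocation of the remaining 4 bidders over all 5 bands is Solara→Band C ($705M), TerraLink→Band G ($826M), Meridian→Band F ($846M), AzureWave→Band A ($409M), total $2786M.
VCG payment = (others' best without Pulse) − (others' welfare with Pulse) = 2786 − 2690 = $96M.

Pulse pays $96M.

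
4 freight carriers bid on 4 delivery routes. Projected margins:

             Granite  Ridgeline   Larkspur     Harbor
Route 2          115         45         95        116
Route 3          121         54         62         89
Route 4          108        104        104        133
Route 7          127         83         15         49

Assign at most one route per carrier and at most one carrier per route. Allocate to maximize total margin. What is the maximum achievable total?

Optimal: Granite→Route 3 ($121k), Ridgeline→Route 7 ($83k), Larkspur→Route 2 ($95k), Harbor→Route 4 ($133k) — total 121+83+95+133 = $432k.
Row-greedy (each carrier in turn takes its best remaining route) gives $415k, worse by 17.
Next-best assignment: Granite→Route 3, Ridgeline→Route 7, Larkspur→Route 4, Harbor→Route 2 = $424k.

Max total: $432k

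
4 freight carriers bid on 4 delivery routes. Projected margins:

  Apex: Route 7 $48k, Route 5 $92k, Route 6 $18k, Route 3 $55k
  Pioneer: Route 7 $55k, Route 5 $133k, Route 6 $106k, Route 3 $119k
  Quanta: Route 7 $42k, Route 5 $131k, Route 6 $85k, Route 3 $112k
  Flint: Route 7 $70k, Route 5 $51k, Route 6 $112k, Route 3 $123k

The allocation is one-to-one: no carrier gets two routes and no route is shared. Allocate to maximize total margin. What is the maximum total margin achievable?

Maximum total: $410k

Optimal: Apex→Route 7 ($48k), Pioneer→Route 3 ($119k), Quanta→Route 5 ($131k), Flint→Route 6 ($112k) — total 48+119+131+112 = $410k.
Max-entry greedy (repeatedly take the single best remaining cell) gives $389k, worse by 21.
Next-best assignment: Apex→Route 7, Pioneer→Route 6, Quanta→Route 5, Flint→Route 3 = $408k.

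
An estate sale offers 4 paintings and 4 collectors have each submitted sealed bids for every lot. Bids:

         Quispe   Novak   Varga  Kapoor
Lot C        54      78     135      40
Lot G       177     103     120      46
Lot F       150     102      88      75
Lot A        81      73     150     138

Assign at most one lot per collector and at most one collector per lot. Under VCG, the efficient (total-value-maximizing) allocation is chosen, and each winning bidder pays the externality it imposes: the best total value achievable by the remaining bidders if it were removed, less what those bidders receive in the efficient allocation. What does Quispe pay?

Efficient allocation: Quispe→Lot G ($177), Novak→Lot F ($102), Varga→Lot C ($135), Kapoor→Lot A ($138); total welfare W = $552.
Quispe receives Lot G at value $177, so the others get W − 177 = $375.
Without Quispe: best allocation of the remaining 3 bidders over all 4 lots is Novak→Lot G ($103), Varga→Lot C ($135), Kapoor→Lot A ($138), total $376.
VCG payment = (others' best without Quispe) − (others' welfare with Quispe) = 376 − 375 = $1.

Quispe pays $1.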